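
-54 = -54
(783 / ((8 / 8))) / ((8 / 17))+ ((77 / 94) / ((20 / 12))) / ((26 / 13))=3128547 / 1880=1664.12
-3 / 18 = -1 / 6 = -0.17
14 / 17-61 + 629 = 9670 / 17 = 568.82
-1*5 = -5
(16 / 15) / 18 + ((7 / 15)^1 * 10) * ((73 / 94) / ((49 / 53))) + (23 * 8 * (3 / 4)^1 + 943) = 48189352 / 44415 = 1084.98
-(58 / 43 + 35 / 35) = -101 / 43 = -2.35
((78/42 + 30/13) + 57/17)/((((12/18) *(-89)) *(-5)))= 3489/137683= 0.03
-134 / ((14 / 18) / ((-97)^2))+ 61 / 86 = -975863417 / 602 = -1621035.58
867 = 867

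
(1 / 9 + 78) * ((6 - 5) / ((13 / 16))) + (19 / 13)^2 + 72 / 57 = 2876491 / 28899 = 99.54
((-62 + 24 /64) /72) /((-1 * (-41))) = -493 /23616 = -0.02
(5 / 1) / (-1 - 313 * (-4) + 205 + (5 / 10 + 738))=10 / 4389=0.00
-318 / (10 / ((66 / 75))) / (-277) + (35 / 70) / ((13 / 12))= 253224 / 450125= 0.56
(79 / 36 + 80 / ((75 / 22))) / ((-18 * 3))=-4619 / 9720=-0.48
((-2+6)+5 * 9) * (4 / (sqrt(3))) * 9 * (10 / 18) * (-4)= -3920 * sqrt(3) / 3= -2263.21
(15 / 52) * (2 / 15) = 1 / 26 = 0.04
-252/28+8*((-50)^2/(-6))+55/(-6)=-6703/2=-3351.50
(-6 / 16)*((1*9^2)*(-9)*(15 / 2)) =2050.31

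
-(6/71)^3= -216/357911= -0.00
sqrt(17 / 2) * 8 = 4 * sqrt(34) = 23.32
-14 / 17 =-0.82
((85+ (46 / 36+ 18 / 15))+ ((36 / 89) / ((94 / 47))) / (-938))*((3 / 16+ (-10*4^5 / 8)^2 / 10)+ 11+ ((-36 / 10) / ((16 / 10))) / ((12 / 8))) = 57434966404159 / 4007136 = 14333171.22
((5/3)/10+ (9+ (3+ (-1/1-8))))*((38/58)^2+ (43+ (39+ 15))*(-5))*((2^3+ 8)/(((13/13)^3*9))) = -61943648/22707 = -2727.95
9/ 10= 0.90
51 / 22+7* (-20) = -3029 / 22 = -137.68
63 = 63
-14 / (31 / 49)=-686 / 31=-22.13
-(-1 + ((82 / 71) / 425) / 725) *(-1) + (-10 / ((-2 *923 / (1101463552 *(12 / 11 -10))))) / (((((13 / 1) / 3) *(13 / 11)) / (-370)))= 184593381692480685779 / 48063494375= 3840615088.29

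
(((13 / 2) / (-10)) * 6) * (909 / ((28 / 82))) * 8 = -2906982 / 35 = -83056.63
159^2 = 25281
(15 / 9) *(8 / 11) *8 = 320 / 33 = 9.70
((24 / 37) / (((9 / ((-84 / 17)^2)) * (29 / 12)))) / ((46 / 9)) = 1016064 / 7132231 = 0.14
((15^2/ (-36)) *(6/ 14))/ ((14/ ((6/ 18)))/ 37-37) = 2775/ 37156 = 0.07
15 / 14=1.07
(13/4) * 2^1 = 13/2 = 6.50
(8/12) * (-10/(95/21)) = -28/19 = -1.47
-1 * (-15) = 15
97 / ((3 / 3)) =97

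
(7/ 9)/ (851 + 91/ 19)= 0.00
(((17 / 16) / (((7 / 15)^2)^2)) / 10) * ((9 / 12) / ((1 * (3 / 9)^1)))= 1549125 / 307328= 5.04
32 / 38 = 16 / 19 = 0.84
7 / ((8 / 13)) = 91 / 8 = 11.38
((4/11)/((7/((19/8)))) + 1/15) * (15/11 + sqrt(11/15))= 439 * sqrt(165)/34650 + 439/1694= 0.42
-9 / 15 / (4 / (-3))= 9 / 20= 0.45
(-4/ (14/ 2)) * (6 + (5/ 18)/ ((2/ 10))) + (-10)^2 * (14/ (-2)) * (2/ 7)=-1838/ 9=-204.22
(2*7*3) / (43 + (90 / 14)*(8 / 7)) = 2058 / 2467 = 0.83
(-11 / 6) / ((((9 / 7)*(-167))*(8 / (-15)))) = -385 / 24048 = -0.02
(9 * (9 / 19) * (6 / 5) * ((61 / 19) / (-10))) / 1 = -14823 / 9025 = -1.64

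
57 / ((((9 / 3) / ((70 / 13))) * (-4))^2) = 11.48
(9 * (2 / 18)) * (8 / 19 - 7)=-6.58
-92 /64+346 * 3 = 1036.56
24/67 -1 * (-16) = 1096/67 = 16.36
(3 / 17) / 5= 3 / 85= 0.04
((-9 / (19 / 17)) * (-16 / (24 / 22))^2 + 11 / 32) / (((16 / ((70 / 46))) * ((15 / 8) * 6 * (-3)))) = 7370825 / 1510272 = 4.88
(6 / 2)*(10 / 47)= 30 / 47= 0.64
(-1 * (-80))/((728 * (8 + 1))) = 10/819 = 0.01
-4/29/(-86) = 2/1247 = 0.00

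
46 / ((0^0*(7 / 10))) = 460 / 7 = 65.71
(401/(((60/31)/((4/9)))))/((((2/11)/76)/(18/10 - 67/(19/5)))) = -411316928/675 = -609358.41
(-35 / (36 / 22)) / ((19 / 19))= -385 / 18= -21.39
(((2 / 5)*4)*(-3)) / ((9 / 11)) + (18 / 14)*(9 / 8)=-3713 / 840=-4.42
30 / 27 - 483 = -481.89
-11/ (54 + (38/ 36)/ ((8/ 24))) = -66/ 343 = -0.19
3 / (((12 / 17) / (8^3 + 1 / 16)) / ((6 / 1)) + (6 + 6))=417843 / 1671404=0.25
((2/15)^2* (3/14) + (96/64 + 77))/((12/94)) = 3874163/6300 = 614.95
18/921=6/307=0.02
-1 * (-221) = 221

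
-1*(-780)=780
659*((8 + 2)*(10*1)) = 65900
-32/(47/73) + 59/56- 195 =-641283/2632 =-243.65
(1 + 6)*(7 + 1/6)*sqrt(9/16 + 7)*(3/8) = 3311/64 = 51.73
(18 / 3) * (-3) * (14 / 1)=-252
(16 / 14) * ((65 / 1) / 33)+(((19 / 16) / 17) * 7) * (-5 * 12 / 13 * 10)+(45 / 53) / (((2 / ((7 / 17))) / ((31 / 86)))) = -9425722535 / 465380916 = -20.25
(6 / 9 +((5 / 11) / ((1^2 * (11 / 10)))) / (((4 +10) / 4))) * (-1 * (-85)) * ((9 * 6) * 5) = 15254100 / 847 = 18009.56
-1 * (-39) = 39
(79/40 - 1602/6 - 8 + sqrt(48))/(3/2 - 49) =10921/1900 - 8*sqrt(3)/95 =5.60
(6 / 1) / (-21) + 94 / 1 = 656 / 7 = 93.71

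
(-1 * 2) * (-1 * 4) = 8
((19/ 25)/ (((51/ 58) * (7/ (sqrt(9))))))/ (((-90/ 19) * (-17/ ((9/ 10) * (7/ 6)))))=10469/ 2167500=0.00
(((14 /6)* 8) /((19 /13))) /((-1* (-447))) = 728 /25479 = 0.03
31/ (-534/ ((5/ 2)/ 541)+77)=-155/ 577403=-0.00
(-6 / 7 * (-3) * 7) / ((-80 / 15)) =-27 / 8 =-3.38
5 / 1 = 5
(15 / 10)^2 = 9 / 4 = 2.25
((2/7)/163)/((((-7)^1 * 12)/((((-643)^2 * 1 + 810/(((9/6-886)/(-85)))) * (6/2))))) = -731528981/28258006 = -25.89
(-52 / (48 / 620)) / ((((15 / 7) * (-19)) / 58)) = 163618 / 171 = 956.83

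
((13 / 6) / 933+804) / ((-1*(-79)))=4500805 / 442242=10.18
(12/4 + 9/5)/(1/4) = 96/5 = 19.20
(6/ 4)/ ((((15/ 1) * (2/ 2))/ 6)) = 3/ 5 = 0.60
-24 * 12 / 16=-18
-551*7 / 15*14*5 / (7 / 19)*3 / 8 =-73283 / 4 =-18320.75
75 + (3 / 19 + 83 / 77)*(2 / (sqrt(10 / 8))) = 7232*sqrt(5) / 7315 + 75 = 77.21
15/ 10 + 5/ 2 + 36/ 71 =4.51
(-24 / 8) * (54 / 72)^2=-27 / 16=-1.69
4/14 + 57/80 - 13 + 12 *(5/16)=-4621/560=-8.25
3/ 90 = 1/ 30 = 0.03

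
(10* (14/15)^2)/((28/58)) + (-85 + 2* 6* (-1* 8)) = -7333/45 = -162.96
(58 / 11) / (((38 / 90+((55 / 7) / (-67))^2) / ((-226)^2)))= 3665330021745 / 5933653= 617718.97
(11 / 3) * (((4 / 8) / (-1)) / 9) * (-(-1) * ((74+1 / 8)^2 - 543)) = -3485867 / 3456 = -1008.64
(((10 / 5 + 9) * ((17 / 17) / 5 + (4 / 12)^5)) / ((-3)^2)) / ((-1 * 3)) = -2728 / 32805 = -0.08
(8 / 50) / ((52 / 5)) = 0.02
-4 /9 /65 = -4 /585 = -0.01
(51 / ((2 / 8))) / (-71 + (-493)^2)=102 / 121489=0.00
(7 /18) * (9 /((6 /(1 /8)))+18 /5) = 707 /480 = 1.47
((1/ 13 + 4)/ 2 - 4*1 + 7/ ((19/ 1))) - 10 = -5727/ 494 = -11.59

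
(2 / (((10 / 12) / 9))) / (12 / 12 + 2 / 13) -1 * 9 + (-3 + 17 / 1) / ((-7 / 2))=143 / 25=5.72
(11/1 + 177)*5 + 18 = 958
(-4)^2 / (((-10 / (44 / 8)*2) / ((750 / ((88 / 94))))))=-3525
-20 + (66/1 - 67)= -21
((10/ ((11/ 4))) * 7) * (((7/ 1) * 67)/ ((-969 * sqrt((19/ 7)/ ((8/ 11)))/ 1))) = -262640 * sqrt(2926)/ 2227731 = -6.38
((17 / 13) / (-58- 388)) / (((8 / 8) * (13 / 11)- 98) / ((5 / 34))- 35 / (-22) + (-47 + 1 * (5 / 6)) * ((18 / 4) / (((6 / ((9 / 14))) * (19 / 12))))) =49742 / 11380612997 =0.00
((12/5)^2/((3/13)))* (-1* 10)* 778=-970944/5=-194188.80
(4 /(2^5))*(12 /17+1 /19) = 245 /2584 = 0.09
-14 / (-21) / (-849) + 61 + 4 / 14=1092649 / 17829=61.28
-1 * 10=-10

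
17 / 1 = 17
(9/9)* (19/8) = 19/8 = 2.38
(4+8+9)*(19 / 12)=133 / 4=33.25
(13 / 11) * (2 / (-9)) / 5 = -26 / 495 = -0.05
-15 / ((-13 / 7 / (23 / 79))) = 2415 / 1027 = 2.35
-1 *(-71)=71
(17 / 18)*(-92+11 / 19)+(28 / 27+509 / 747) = -7206383 / 85158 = -84.62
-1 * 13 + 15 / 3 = -8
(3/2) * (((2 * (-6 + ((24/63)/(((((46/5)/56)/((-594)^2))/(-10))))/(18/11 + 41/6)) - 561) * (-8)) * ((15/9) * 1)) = 496940429220/12857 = 38651351.73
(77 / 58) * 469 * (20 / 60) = 36113 / 174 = 207.55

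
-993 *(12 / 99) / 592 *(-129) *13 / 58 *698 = 193725363 / 47212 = 4103.31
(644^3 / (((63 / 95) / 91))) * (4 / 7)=20943246364.44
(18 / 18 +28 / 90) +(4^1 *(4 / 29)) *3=3871 / 1305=2.97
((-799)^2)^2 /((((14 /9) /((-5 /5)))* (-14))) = 3668002531209 /196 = 18714298628.62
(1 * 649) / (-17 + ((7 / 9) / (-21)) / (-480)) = -764640 / 20029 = -38.18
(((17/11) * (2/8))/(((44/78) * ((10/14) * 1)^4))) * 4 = 1591863/151250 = 10.52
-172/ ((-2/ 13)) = 1118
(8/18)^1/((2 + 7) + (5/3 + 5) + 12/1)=4/249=0.02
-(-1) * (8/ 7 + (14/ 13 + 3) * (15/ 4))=5981/ 364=16.43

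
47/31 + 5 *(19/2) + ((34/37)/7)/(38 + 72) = 43291609/883190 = 49.02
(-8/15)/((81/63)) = -56/135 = -0.41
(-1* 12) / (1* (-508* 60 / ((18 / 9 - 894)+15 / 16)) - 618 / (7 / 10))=99799 / 7057875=0.01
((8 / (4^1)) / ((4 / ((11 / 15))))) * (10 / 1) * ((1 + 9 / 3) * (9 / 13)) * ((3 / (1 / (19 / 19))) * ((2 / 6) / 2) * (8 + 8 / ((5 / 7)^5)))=10524096 / 40625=259.05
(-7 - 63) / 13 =-70 / 13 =-5.38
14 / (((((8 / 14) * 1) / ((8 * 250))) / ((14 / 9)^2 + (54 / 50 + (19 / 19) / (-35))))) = 170087.90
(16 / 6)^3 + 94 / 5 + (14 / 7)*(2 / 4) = 5233 / 135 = 38.76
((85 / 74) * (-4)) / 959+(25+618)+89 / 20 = 459465967 / 709660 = 647.45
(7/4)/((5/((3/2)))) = 21/40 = 0.52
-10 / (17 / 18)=-180 / 17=-10.59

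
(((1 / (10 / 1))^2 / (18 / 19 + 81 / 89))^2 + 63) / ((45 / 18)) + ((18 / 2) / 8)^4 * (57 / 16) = 62447479939181477 / 2020532428800000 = 30.91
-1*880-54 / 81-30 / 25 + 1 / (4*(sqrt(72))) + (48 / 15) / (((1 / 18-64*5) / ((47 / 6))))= -15237364 / 17277 + sqrt(2) / 48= -881.92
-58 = -58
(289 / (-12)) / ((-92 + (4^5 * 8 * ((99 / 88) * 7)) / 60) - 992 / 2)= -0.05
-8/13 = -0.62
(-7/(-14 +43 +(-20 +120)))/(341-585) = 7/31476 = 0.00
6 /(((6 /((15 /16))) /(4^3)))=60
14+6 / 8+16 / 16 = 63 / 4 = 15.75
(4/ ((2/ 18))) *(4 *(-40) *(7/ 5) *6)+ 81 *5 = -47979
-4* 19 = -76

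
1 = 1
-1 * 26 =-26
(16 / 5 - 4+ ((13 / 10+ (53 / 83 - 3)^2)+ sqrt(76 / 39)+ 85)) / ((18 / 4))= 4 * sqrt(741) / 351+ 1254851 / 62001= 20.55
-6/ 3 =-2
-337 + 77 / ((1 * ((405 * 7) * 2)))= -272959 / 810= -336.99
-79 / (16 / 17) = -1343 / 16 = -83.94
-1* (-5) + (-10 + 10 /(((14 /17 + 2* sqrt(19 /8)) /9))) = -68335 /5099 + 26010* sqrt(38) /5099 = 18.04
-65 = -65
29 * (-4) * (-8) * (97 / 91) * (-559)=-3870688 / 7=-552955.43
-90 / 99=-10 / 11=-0.91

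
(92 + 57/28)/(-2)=-2633/56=-47.02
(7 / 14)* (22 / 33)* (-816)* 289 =-78608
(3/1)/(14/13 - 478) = -39/6200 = -0.01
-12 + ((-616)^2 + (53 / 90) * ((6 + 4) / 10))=34150013 / 90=379444.59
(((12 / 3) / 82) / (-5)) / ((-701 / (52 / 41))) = 104 / 5891905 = 0.00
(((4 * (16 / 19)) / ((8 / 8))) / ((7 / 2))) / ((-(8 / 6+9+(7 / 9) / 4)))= -4608 / 50407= -0.09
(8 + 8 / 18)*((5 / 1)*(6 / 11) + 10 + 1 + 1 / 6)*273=3170986 / 99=32030.16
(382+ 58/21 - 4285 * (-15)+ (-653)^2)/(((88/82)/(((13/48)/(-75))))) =-1374133163/831600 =-1652.40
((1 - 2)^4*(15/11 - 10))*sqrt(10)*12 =-327.73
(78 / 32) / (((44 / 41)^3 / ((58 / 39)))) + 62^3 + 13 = 162424716661 / 681472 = 238343.93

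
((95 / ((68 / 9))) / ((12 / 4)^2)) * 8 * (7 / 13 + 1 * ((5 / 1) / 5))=3800 / 221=17.19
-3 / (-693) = 1 / 231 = 0.00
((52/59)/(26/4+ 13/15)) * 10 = 1200/1003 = 1.20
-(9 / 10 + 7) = -79 / 10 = -7.90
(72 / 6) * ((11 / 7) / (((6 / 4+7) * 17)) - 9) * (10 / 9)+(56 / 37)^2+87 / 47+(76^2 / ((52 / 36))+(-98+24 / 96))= 76863964761611 / 20305878684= 3785.31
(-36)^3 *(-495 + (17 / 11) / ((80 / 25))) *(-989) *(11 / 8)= -62750581335 / 2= -31375290667.50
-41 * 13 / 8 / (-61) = 533 / 488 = 1.09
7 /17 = 0.41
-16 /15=-1.07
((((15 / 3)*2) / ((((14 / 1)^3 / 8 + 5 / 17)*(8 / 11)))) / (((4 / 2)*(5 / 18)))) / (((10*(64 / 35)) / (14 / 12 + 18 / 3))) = 168861 / 5976064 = 0.03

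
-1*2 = -2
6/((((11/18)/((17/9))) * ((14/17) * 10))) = 867/385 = 2.25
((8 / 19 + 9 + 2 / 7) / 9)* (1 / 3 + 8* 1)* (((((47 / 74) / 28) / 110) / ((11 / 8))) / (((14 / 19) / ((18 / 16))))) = 303385 / 147418656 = 0.00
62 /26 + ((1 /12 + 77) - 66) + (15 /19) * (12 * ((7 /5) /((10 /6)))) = 317531 /14820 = 21.43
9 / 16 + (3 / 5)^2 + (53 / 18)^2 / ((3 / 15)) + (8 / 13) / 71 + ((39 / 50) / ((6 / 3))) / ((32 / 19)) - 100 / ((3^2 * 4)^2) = 44.43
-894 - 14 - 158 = -1066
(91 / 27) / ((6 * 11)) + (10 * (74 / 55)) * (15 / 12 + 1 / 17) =535013 / 30294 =17.66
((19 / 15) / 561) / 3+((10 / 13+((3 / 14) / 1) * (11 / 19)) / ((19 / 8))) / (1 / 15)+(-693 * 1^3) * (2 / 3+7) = -4401516196466 / 829323495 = -5307.36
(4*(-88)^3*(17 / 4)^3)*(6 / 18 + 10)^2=-201093570656 / 9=-22343730072.89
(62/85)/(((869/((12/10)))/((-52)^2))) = 1005888/369325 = 2.72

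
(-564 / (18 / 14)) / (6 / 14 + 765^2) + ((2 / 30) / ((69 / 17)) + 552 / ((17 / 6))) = 260071695193 / 1334801665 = 194.84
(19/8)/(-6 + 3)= -19/24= -0.79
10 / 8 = 1.25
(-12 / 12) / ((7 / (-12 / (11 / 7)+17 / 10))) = 653 / 770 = 0.85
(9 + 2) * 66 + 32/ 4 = 734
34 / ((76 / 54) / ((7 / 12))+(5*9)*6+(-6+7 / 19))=40698 / 319337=0.13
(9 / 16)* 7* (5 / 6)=105 / 32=3.28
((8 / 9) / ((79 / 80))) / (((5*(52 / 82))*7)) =2624 / 64701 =0.04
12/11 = 1.09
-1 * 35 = -35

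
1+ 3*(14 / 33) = 2.27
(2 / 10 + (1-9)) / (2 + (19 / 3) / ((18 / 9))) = -234 / 155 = -1.51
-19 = -19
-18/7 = -2.57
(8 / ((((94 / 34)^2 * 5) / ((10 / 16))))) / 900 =289 / 1988100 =0.00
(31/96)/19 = 0.02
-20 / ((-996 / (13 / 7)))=65 / 1743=0.04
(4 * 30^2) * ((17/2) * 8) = 244800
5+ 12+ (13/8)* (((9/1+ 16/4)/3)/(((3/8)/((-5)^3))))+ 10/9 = -20962/9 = -2329.11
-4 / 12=-1 / 3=-0.33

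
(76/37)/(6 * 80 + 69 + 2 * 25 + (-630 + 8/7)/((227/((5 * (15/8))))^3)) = 1593049127936/464528115113593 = 0.00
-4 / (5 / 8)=-32 / 5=-6.40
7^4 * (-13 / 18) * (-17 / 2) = 530621 / 36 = 14739.47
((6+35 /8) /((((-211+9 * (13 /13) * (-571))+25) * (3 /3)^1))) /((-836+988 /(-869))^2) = -62678363 /22544580759398400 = -0.00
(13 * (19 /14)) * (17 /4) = 4199 /56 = 74.98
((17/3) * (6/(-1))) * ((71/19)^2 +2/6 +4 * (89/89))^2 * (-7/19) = 4193.71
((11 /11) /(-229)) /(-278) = 1 /63662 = 0.00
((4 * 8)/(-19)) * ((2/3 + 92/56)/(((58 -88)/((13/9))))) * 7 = 10088/7695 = 1.31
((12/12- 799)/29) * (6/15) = -1596/145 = -11.01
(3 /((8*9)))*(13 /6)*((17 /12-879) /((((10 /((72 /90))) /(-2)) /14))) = 958321 /5400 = 177.47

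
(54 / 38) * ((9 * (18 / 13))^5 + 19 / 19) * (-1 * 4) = -12050366989500 / 7054567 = -1708165.36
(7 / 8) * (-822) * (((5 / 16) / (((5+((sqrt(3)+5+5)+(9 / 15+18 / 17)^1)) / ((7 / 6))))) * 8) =-168328475 / 1322254+242507125 * sqrt(3) / 31734096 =-114.07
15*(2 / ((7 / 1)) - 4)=-390 / 7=-55.71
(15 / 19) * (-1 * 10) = -150 / 19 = -7.89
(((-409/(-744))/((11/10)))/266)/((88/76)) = 2045/1260336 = 0.00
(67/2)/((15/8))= 268/15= 17.87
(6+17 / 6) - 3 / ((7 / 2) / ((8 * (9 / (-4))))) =1019 / 42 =24.26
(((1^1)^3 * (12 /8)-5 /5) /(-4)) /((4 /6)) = -0.19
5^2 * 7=175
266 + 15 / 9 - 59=626 / 3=208.67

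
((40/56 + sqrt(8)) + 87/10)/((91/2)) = 4 * sqrt(2)/91 + 659/3185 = 0.27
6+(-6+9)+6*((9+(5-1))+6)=123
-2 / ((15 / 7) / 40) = -112 / 3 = -37.33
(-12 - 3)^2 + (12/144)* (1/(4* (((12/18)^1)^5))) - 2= 114257/512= 223.16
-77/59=-1.31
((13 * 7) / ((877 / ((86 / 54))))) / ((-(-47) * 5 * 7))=559 / 5564565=0.00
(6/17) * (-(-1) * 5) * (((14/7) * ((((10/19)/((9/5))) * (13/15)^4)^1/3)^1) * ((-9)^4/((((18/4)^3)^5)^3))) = 8039206809833046016/1566184573606850618646067436594990517129660015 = 0.00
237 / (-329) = -0.72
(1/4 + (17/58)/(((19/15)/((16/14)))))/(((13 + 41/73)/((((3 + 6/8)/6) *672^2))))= 10706.63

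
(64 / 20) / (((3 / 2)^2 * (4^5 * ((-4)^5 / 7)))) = -7 / 737280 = -0.00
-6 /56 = -3 /28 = -0.11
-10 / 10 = -1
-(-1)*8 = 8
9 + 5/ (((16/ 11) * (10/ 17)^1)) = 475/ 32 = 14.84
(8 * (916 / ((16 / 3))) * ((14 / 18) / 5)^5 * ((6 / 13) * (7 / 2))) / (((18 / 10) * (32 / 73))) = 0.26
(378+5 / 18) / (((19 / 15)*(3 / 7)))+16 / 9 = 698.61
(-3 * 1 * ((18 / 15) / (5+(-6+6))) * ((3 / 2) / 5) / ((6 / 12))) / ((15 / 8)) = -0.23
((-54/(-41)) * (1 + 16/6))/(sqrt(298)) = 99 * sqrt(298)/6109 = 0.28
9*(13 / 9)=13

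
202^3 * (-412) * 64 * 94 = -20429566529536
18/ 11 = 1.64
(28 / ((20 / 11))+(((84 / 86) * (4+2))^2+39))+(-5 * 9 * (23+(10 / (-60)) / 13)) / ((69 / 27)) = -1747170571 / 5528510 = -316.03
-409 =-409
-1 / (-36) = 1 / 36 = 0.03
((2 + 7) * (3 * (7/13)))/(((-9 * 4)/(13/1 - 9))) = -21/13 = -1.62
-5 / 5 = -1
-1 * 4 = -4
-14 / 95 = -0.15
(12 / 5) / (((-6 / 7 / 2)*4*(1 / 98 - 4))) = 686 / 1955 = 0.35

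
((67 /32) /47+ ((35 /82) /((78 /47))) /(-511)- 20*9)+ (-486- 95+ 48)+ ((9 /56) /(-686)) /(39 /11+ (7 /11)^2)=-35912196001189843 /50370843724656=-712.96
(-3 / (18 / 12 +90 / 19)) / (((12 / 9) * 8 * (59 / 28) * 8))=-399 / 149152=-0.00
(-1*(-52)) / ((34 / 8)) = 208 / 17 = 12.24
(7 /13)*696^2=3390912 /13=260839.38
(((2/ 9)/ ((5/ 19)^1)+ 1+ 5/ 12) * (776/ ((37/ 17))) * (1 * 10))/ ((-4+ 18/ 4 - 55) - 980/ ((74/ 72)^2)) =-198658328/ 24204429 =-8.21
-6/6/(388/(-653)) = 653/388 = 1.68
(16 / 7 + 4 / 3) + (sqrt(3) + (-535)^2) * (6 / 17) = 6 * sqrt(3) / 17 + 36065642 / 357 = 101024.82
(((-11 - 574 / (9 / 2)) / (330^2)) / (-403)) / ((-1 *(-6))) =1247 / 2369881800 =0.00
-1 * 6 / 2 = -3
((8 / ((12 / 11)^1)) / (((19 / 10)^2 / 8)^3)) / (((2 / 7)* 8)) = 4928000000 / 141137643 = 34.92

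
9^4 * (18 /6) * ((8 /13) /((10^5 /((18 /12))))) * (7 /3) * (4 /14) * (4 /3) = 0.16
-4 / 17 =-0.24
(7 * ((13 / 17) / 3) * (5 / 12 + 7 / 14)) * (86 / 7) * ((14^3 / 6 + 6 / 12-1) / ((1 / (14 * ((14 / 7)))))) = 117980863 / 459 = 257038.92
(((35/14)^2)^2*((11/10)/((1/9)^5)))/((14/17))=1380270375/448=3080960.66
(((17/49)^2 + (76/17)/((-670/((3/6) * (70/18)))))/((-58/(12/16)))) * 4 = -1321603/237922293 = -0.01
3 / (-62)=-3 / 62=-0.05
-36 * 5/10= -18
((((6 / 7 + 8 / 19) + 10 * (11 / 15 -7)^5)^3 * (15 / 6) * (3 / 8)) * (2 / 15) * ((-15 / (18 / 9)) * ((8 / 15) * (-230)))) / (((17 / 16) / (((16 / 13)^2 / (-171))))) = 700863214793409111328704704632481690386432 / 809795814550448964697265625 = 865481399385210.67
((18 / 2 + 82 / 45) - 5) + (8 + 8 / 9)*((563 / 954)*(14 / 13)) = 3201062 / 279045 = 11.47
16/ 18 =8/ 9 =0.89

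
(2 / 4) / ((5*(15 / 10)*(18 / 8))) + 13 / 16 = 1819 / 2160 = 0.84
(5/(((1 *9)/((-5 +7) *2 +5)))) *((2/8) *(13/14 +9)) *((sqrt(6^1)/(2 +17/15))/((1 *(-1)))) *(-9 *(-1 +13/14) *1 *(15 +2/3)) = -31275 *sqrt(6)/784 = -97.71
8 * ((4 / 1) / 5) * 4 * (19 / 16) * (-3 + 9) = 912 / 5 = 182.40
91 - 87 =4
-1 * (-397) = 397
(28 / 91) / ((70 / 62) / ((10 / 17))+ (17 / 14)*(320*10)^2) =1736 / 70154250829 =0.00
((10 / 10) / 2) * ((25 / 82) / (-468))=-25 / 76752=-0.00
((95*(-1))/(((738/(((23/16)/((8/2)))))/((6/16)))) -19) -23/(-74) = -87176653/4660224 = -18.71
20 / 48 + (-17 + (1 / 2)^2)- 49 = -196 / 3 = -65.33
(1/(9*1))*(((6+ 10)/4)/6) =2/27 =0.07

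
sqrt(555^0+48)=7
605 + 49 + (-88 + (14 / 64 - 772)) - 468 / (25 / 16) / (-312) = -163857 / 800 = -204.82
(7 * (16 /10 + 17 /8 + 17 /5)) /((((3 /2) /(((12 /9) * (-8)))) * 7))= -152 /3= -50.67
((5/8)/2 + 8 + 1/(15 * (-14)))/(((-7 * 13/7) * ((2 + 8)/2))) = -13957/109200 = -0.13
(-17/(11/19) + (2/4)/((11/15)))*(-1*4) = 1262/11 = 114.73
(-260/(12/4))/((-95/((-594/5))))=-10296/95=-108.38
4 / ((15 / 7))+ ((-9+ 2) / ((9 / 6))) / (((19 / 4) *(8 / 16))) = -28 / 285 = -0.10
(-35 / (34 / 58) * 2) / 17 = -2030 / 289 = -7.02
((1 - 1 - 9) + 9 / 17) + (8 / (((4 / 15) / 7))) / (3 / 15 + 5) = 7053 / 221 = 31.91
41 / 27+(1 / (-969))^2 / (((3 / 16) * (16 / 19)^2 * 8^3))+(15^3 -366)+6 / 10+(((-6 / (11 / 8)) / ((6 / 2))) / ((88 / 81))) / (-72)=116449454103133 / 38672916480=3011.14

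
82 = 82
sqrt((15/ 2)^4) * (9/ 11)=2025/ 44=46.02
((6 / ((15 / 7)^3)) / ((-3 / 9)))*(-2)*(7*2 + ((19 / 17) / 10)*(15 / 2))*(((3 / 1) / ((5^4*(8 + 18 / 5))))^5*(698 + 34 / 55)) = 134642724741 / 292631901779174804687500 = 0.00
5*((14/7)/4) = 5/2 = 2.50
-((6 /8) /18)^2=-1 /576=-0.00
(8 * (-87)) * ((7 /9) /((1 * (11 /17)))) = -27608 /33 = -836.61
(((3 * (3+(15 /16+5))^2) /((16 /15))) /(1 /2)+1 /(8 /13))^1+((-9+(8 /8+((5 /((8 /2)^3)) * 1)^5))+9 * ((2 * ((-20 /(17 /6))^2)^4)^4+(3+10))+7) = 528520984792439229768951815177907358247957942050212729455661366099822871651893 /2542525714828852943644907115335284505756475326464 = 207872424538296551044352900000.00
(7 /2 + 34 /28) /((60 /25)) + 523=14699 /28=524.96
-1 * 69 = -69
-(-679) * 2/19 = 1358/19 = 71.47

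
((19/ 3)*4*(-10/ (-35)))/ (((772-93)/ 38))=5776/ 14259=0.41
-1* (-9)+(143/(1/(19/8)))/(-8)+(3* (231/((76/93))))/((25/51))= 51573409/30400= 1696.49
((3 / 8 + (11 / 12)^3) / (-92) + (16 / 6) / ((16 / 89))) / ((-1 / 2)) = -2356165 / 79488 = -29.64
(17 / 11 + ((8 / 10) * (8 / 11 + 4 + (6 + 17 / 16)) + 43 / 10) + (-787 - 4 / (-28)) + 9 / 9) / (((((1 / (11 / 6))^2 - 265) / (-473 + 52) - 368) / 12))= 25.17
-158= -158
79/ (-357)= -79/ 357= -0.22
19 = 19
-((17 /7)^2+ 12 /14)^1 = -331 /49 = -6.76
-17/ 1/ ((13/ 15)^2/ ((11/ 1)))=-42075/ 169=-248.96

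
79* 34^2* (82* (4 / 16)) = 1872142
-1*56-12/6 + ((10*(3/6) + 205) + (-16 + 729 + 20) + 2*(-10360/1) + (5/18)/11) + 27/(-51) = -66766307/3366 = -19835.50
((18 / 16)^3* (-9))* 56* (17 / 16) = -780759 / 1024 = -762.46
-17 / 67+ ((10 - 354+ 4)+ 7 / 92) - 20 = -360.18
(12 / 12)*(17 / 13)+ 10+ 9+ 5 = 25.31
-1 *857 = -857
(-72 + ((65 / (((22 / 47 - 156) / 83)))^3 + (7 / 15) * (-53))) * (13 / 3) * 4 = -25491648776557379 / 35155610190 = -725108.98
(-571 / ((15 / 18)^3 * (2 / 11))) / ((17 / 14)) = -9496872 / 2125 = -4469.12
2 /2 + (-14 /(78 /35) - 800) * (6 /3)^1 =-62851 /39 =-1611.56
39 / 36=13 / 12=1.08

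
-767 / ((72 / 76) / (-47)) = 38051.72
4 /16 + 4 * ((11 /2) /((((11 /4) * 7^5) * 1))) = 16839 /67228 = 0.25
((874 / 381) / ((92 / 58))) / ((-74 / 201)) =-36917 / 9398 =-3.93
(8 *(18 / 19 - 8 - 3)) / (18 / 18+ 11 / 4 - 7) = 6112 / 247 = 24.74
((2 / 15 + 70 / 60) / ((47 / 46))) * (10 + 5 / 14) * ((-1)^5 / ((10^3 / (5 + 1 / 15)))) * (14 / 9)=-164749 / 1586250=-0.10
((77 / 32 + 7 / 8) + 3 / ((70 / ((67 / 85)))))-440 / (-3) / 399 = 3.68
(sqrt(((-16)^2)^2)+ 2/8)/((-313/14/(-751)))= 5388425/626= 8607.71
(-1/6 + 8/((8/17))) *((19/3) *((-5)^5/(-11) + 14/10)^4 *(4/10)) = 12961413246949286256/45753125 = 283290228742.83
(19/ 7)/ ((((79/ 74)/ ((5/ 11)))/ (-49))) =-49210/ 869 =-56.63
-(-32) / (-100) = -0.32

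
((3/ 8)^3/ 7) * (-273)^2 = 287469/ 512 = 561.46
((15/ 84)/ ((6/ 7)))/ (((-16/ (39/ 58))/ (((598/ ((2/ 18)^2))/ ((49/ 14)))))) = -1574235/ 12992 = -121.17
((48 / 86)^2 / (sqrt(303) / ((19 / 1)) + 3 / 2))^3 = 152416953324011520 / 1978882720660852111 -8512466162024448 * sqrt(303) / 1978882720660852111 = 0.00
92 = 92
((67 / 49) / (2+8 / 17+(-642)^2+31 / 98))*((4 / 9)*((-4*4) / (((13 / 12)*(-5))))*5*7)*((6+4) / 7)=5831680 / 26780124813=0.00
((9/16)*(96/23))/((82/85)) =2295/943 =2.43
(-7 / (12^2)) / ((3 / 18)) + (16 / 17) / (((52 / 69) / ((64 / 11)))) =406919 / 58344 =6.97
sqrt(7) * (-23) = -23 * sqrt(7) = -60.85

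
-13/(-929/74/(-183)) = -176046/929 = -189.50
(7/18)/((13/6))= 7/39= 0.18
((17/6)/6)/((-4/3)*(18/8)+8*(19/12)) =17/348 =0.05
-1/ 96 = -0.01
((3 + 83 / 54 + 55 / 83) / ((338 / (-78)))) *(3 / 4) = -23305 / 25896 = -0.90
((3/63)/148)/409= 1/1271172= 0.00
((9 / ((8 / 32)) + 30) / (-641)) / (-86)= 33 / 27563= 0.00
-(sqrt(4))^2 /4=-1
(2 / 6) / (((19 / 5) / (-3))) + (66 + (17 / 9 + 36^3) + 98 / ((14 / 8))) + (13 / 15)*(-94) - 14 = 39914956 / 855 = 46684.16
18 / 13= 1.38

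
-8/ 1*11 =-88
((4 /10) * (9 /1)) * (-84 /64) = -189 /40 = -4.72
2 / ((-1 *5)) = -0.40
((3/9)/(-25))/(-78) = 1/5850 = 0.00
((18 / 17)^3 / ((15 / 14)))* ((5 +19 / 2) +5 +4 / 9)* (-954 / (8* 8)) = -32364927 / 98260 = -329.38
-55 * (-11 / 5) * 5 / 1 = 605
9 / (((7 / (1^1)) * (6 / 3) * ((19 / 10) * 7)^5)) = 450000 / 291310571251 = 0.00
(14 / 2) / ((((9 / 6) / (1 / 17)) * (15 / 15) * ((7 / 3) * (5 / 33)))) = 66 / 85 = 0.78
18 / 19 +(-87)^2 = 7569.95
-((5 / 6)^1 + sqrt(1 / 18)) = -1.07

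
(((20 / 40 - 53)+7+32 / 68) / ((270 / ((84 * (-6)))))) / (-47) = -21434 / 11985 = -1.79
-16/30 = -8/15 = -0.53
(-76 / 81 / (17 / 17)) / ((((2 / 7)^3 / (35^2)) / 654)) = -870182425 / 27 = -32228978.70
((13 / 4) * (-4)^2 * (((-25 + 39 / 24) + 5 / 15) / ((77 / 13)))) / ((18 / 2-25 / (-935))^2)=-42442829 / 17096064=-2.48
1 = 1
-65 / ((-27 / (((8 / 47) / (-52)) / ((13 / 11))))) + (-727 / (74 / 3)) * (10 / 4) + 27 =-46.69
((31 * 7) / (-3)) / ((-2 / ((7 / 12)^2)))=10633 / 864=12.31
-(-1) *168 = 168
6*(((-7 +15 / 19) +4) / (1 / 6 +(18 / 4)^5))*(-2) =6912 / 480871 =0.01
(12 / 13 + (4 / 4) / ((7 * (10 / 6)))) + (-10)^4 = 4550459 / 455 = 10001.01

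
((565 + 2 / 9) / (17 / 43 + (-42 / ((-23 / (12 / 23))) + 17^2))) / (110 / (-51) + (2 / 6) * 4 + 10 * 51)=1967137813 / 514520707392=0.00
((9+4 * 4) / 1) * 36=900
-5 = -5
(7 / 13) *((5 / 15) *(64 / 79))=0.15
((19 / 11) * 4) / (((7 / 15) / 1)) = 1140 / 77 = 14.81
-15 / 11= -1.36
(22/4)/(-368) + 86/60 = 15659/11040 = 1.42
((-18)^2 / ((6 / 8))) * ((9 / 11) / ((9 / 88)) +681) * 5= 1488240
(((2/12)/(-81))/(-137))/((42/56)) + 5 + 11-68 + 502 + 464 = 91283924/99873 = 914.00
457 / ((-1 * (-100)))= 457 / 100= 4.57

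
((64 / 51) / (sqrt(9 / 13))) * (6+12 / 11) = 1664 * sqrt(13) / 561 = 10.69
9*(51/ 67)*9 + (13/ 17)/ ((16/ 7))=1129729/ 18224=61.99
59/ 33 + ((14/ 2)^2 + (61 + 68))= 5933/ 33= 179.79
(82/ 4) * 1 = 41/ 2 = 20.50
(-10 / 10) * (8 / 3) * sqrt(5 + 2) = -8 * sqrt(7) / 3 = -7.06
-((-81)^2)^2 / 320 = -43046721 / 320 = -134521.00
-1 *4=-4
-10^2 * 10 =-1000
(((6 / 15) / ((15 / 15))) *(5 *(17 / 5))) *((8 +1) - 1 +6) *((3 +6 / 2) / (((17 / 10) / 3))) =1008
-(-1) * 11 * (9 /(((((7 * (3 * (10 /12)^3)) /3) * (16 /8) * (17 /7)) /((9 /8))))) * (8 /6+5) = 152361 /4250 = 35.85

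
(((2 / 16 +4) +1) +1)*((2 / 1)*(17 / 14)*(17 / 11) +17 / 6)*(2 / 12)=21301 / 3168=6.72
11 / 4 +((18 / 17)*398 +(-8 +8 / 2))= 28571 / 68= 420.16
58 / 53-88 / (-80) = 1163 / 530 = 2.19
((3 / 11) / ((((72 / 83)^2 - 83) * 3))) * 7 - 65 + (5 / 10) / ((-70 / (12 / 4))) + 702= 555800761821 / 872568620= 636.97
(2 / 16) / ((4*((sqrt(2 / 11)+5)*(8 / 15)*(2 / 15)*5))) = 825 / 46592 - 15*sqrt(22) / 46592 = 0.02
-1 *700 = -700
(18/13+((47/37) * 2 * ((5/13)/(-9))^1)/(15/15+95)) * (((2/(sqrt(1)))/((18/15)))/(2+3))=287477/623376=0.46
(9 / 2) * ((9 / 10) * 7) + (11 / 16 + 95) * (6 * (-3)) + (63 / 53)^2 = -190181889 / 112360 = -1692.61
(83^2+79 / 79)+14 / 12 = 41347 / 6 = 6891.17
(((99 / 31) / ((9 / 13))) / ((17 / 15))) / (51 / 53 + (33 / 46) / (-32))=55781440 / 12880407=4.33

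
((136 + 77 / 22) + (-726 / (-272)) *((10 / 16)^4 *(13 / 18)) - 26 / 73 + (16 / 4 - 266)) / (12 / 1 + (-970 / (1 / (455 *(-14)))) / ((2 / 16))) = -29903972291 / 12060747515559936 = -0.00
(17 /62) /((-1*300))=-0.00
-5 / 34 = -0.15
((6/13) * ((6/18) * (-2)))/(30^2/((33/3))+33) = -44/16419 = -0.00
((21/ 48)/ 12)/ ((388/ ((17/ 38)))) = 119/ 2830848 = 0.00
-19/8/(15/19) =-361/120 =-3.01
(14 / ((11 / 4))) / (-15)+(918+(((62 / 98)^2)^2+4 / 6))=291219362563 / 317064055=918.49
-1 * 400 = -400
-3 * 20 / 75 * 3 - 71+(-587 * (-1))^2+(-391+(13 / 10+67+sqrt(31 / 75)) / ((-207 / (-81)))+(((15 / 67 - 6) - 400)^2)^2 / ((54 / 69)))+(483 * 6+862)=3 * sqrt(93) / 115+144502442033541500729 / 4171282047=34642213210.81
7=7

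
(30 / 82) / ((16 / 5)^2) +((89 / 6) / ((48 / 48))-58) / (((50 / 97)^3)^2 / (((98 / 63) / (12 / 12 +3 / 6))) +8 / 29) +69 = -15223551374131122007 / 195638982438430464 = -77.81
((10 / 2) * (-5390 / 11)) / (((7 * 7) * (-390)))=5 / 39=0.13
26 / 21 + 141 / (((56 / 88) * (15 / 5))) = 75.10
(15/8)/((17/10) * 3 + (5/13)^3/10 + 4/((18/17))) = 1482975/7026112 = 0.21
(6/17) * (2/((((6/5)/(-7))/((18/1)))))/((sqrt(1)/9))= -11340/17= -667.06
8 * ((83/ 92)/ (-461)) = -0.02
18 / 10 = 9 / 5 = 1.80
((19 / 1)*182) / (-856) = -1729 / 428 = -4.04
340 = 340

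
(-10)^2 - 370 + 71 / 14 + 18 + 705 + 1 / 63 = 57719 / 126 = 458.09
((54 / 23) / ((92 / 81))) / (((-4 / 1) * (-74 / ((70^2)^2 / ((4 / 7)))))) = 22973068125 / 78292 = 293428.04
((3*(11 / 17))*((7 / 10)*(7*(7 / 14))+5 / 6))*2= 12.75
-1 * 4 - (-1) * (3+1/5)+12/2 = 26/5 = 5.20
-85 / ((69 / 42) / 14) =-16660 / 23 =-724.35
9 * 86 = 774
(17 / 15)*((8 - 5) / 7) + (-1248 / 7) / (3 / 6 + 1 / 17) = -211837 / 665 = -318.55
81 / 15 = 27 / 5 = 5.40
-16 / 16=-1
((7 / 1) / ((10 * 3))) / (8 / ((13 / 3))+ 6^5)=91 / 3033360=0.00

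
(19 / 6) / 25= 19 / 150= 0.13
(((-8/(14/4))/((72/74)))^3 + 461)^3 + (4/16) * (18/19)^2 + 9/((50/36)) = 89936636.49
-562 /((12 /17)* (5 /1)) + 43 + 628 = 15353 /30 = 511.77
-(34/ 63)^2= -1156/ 3969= -0.29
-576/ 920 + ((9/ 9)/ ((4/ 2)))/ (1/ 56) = 3148/ 115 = 27.37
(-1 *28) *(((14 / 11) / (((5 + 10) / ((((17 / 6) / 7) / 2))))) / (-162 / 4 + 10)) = 476 / 30195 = 0.02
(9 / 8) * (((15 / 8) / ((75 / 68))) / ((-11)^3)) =-153 / 106480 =-0.00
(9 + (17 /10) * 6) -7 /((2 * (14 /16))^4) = 31648 /1715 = 18.45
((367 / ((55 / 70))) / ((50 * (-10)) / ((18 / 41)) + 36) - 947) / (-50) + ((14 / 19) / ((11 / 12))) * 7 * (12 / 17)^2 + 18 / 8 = 24.00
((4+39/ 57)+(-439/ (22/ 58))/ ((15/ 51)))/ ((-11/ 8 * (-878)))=-16428872/ 5046305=-3.26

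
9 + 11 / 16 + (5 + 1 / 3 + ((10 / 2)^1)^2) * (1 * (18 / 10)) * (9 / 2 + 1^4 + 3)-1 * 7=37343 / 80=466.79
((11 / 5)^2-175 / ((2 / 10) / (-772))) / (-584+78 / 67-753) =-505.68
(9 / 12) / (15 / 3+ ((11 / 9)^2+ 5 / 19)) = 4617 / 41596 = 0.11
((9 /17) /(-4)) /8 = -9 /544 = -0.02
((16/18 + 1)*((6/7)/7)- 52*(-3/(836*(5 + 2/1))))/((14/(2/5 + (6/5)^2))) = 7291/215061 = 0.03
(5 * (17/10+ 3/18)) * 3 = 28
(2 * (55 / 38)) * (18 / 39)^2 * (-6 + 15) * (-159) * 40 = -113335200 / 3211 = -35295.92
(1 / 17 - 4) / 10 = -67 / 170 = -0.39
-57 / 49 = -1.16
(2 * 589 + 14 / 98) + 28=8443 / 7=1206.14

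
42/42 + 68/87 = 155/87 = 1.78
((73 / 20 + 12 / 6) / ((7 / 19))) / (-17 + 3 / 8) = -226 / 245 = -0.92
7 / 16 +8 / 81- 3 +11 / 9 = -1609 / 1296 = -1.24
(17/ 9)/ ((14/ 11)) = 187/ 126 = 1.48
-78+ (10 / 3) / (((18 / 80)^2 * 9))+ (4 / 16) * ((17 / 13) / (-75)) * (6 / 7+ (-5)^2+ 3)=-704617993 / 9950850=-70.81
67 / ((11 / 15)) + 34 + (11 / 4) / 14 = 77345 / 616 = 125.56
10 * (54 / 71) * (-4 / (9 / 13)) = -3120 / 71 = -43.94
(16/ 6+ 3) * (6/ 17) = 2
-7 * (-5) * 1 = 35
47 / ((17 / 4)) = 188 / 17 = 11.06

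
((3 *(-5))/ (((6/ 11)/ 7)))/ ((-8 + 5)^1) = 385/ 6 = 64.17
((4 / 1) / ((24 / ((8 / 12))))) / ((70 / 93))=31 / 210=0.15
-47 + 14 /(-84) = -283 /6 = -47.17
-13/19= -0.68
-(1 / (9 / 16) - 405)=3629 / 9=403.22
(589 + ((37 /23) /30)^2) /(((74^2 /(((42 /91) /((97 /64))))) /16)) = 35894306432 /68491309575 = 0.52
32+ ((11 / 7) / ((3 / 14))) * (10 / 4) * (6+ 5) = 701 / 3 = 233.67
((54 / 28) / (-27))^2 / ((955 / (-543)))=-543 / 187180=-0.00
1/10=0.10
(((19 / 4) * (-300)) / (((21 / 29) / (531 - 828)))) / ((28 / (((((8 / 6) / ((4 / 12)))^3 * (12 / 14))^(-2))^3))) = 363811525 / 474989023199232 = 0.00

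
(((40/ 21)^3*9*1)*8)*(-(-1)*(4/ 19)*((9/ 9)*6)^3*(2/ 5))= 58982400/ 6517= 9050.54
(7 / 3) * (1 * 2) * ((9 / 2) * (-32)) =-672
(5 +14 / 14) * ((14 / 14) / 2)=3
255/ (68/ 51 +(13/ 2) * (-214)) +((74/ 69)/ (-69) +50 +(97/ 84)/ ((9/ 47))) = 55.83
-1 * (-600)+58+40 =698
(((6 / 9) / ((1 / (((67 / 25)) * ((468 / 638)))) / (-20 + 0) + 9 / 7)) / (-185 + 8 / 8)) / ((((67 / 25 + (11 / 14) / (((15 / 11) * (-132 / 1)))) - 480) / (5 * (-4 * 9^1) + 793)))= 282552051600 / 76529330203043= 0.00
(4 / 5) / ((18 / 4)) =8 / 45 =0.18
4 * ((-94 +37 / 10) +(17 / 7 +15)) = -10202 / 35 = -291.49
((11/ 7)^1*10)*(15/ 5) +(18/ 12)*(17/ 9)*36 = 1044/ 7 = 149.14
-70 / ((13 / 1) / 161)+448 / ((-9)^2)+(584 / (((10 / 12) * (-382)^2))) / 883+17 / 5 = -857.99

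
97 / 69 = 1.41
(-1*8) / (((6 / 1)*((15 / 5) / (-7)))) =28 / 9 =3.11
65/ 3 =21.67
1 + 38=39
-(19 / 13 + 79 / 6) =-1141 / 78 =-14.63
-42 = -42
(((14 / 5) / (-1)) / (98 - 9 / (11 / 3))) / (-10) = 77 / 26275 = 0.00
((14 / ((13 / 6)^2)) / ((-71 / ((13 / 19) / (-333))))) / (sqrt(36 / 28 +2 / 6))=28* sqrt(714) / 11030773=0.00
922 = 922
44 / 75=0.59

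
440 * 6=2640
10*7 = 70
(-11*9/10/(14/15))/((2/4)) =-297/14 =-21.21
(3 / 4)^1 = 0.75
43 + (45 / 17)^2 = 14452 / 289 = 50.01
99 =99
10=10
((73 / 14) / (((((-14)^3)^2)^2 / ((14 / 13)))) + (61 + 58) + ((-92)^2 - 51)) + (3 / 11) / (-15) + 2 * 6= 346340105923327377327 / 40536147348336640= 8543.98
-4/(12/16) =-16/3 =-5.33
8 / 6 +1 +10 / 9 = 31 / 9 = 3.44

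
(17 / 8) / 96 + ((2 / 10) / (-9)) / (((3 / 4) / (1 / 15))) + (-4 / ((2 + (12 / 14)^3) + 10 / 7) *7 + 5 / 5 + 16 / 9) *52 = -3221783321 / 15033600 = -214.31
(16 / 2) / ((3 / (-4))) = -32 / 3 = -10.67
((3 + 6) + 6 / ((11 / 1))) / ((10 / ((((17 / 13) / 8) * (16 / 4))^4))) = 1753941 / 10053472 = 0.17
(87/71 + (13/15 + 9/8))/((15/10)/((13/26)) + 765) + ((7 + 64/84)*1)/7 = 356865601/320624640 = 1.11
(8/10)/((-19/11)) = -44/95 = -0.46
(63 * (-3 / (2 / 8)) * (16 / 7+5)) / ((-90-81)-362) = 5508 / 533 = 10.33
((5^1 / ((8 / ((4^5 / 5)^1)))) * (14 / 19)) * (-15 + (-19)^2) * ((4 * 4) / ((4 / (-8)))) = -19841024 / 19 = -1044264.42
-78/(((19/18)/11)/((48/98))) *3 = -1111968/931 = -1194.38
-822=-822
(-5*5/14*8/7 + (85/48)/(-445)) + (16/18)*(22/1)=10996477/627984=17.51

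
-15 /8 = -1.88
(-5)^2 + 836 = 861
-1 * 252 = -252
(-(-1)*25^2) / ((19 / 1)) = 625 / 19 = 32.89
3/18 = 1/6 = 0.17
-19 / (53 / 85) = -1615 / 53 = -30.47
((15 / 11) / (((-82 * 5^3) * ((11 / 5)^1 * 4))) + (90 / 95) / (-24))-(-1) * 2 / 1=1.96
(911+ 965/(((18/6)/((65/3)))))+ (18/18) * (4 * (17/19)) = 1348168/171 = 7884.02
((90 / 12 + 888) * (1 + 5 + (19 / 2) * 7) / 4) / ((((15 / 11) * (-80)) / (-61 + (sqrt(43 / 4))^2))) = 38279043 / 5120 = 7476.38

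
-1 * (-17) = 17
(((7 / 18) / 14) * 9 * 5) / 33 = 5 / 132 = 0.04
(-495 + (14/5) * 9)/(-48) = 783/80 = 9.79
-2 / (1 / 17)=-34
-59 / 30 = -1.97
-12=-12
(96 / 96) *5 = 5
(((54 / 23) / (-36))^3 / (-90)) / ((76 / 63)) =189 / 73975360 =0.00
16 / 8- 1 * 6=-4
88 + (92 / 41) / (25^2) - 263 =-175.00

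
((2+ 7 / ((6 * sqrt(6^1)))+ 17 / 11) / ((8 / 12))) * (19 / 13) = 133 * sqrt(6) / 312+ 171 / 22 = 8.82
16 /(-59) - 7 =-429 /59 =-7.27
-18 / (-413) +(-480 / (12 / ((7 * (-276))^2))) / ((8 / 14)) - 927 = -107910542673 / 413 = -261284606.96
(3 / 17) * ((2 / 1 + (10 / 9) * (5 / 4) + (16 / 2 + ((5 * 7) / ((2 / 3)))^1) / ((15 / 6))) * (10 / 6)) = 2483 / 306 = 8.11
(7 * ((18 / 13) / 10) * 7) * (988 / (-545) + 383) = 91616427 / 35425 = 2586.21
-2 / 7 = -0.29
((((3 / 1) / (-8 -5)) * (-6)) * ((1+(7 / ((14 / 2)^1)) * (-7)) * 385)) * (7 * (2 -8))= 1746360 / 13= 134335.38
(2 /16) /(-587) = -1 /4696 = -0.00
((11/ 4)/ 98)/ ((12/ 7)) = 11/ 672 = 0.02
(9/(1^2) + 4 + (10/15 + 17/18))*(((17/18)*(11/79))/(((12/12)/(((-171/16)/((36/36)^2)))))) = -934439/45504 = -20.54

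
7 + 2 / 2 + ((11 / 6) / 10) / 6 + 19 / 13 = 44423 / 4680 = 9.49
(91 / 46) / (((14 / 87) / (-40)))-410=-20740 / 23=-901.74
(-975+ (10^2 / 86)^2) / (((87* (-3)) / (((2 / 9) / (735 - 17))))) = 1800275 / 1559245059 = 0.00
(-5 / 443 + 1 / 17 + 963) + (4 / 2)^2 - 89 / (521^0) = 6612576 / 7531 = 878.05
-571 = -571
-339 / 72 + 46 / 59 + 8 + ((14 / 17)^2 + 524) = 216376997 / 409224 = 528.75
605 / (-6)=-605 / 6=-100.83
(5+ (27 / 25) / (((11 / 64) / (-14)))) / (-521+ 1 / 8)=182536 / 1145925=0.16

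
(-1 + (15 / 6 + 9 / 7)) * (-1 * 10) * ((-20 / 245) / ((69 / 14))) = 520 / 1127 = 0.46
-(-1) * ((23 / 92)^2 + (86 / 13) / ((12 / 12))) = 1389 / 208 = 6.68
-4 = -4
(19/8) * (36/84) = 57/56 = 1.02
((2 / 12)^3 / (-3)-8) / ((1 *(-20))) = 1037 / 2592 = 0.40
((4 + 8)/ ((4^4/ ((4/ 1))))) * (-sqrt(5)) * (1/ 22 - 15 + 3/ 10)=1209 * sqrt(5)/ 440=6.14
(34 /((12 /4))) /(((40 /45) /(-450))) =-11475 /2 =-5737.50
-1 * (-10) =10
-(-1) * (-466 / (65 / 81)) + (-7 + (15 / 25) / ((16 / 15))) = -610631 / 1040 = -587.15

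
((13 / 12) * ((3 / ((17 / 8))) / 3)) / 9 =0.06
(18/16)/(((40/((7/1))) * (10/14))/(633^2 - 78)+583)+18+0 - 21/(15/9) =2472842348847/457770185480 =5.40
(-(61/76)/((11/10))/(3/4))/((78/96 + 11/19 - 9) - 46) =9760/537801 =0.02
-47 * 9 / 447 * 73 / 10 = -10293 / 1490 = -6.91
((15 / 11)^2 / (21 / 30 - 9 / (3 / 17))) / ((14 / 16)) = -0.04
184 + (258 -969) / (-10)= 2551 / 10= 255.10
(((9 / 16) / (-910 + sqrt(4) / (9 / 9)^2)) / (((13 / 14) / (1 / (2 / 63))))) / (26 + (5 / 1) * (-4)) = -1323 / 377728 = -0.00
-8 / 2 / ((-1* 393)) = 4 / 393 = 0.01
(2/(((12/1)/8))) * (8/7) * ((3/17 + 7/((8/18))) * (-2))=-5776/119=-48.54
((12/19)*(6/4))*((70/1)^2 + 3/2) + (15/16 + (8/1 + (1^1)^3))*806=1923279/152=12653.15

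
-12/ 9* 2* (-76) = 608/ 3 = 202.67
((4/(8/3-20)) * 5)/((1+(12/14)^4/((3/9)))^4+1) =-0.02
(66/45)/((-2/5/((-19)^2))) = -3971/3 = -1323.67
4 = 4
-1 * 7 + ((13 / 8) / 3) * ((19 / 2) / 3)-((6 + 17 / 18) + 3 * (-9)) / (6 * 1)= -839 / 432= -1.94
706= 706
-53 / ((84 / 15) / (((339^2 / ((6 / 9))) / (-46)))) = 91362195 / 2576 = 35466.69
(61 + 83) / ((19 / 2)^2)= 1.60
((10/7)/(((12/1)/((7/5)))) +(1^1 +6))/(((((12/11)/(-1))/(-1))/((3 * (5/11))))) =215/24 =8.96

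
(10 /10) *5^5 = 3125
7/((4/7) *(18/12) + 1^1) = 49/13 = 3.77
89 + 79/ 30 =2749/ 30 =91.63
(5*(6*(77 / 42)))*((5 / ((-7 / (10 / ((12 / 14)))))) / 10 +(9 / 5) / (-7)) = -2519 / 42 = -59.98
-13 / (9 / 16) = -208 / 9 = -23.11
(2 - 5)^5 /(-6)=81 /2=40.50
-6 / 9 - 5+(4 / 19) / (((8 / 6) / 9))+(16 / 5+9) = 7.95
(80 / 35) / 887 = 16 / 6209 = 0.00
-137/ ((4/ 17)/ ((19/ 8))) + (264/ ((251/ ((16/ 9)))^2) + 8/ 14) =-526682242711/ 381030048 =-1382.26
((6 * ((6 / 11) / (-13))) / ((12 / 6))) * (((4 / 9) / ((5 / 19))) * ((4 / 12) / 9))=-152 / 19305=-0.01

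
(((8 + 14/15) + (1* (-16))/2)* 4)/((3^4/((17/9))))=952/10935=0.09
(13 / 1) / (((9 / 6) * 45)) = 26 / 135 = 0.19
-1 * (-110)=110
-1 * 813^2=-660969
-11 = -11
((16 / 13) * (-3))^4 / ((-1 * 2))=-2654208 / 28561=-92.93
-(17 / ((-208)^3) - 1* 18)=161980433 / 8998912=18.00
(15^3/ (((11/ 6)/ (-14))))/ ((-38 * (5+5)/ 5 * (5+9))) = 10125/ 418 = 24.22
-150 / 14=-10.71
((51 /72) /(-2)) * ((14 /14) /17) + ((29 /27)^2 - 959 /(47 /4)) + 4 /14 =-307758235 /3837456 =-80.20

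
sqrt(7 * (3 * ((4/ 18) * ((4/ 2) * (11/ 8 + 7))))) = sqrt(2814)/ 6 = 8.84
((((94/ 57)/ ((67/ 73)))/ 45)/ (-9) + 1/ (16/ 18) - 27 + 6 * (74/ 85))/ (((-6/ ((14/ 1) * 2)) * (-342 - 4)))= -30414865663/ 109171919880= -0.28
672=672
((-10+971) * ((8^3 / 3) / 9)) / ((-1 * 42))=-246016 / 567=-433.89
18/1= 18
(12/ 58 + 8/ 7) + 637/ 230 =192331/ 46690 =4.12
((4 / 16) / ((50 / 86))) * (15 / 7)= 0.92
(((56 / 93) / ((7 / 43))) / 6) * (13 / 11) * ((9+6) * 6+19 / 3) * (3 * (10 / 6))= 3231020 / 9207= 350.93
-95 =-95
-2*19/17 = -38/17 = -2.24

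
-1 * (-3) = 3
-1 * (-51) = 51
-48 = -48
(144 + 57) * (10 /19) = 2010 /19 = 105.79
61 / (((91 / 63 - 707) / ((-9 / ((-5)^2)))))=4941 / 158750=0.03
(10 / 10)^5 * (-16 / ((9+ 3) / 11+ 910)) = -0.02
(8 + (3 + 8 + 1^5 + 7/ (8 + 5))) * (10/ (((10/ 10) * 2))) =1335/ 13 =102.69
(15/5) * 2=6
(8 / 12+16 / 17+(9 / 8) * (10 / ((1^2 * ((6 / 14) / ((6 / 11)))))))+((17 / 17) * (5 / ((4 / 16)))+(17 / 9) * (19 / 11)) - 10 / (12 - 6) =126299 / 3366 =37.52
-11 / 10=-1.10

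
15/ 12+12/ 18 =23/ 12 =1.92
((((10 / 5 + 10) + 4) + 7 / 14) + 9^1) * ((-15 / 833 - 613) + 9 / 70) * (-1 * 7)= 109400.76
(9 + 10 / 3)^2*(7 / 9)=9583 / 81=118.31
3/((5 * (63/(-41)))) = -41/105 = -0.39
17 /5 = 3.40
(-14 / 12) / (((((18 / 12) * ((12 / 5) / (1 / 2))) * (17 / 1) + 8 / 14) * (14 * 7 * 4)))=-5 / 206592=-0.00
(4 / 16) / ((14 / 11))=11 / 56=0.20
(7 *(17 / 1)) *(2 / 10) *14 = 333.20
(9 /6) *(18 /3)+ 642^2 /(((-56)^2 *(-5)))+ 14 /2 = -40321 /3920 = -10.29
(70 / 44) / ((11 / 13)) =1.88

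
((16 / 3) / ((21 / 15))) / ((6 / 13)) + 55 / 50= 5893 / 630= 9.35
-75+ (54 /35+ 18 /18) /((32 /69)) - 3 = -81219 /1120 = -72.52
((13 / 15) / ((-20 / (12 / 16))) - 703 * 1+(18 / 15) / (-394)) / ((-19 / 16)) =55399201 / 93575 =592.03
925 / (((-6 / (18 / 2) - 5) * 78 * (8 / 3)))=-2775 / 3536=-0.78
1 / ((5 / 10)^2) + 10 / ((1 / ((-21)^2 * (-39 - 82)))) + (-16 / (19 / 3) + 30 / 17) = -172354984 / 323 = -533606.76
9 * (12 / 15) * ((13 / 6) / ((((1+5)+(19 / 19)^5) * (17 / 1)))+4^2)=68622 / 595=115.33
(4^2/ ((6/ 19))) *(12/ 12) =152/ 3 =50.67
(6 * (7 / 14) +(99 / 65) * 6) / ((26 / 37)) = 17.27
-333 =-333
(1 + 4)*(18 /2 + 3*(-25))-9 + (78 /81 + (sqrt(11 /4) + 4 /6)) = -9109 /27 + sqrt(11) /2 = -335.71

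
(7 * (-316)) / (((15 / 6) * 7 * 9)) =-632 / 45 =-14.04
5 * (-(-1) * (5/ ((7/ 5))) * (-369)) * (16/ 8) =-92250/ 7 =-13178.57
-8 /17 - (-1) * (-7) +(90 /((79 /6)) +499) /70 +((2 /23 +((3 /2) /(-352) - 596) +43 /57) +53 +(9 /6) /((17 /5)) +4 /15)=-7833512530243 /14460994240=-541.70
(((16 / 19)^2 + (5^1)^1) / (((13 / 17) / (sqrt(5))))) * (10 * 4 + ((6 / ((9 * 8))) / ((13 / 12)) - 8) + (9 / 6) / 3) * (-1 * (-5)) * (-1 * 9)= -1335435255 * sqrt(5) / 122018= -24472.82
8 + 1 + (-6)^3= -207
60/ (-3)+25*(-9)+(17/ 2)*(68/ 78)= -9266/ 39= -237.59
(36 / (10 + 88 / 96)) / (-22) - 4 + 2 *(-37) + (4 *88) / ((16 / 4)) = 14194 / 1441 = 9.85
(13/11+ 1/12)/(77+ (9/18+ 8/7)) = 1169/72666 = 0.02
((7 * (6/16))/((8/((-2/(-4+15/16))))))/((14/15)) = 45/196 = 0.23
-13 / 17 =-0.76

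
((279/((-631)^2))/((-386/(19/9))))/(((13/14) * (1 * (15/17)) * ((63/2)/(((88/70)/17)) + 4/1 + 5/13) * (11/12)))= -2242912/189162215922165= -0.00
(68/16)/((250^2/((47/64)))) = 799/16000000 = 0.00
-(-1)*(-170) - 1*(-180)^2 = -32570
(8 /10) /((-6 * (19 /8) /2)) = -32 /285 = -0.11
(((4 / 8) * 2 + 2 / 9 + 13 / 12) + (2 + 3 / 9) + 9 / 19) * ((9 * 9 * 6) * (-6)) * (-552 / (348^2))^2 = -16649217 / 53753356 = -0.31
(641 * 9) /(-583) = -5769 /583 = -9.90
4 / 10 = 2 / 5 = 0.40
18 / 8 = 9 / 4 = 2.25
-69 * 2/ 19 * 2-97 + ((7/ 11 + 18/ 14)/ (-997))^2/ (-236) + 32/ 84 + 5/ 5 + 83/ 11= -2033506707939989/ 19819771091043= -102.60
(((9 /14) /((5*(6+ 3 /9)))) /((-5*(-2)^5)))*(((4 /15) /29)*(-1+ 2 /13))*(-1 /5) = 99 /501410000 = 0.00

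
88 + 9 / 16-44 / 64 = 703 / 8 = 87.88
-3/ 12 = -1/ 4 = -0.25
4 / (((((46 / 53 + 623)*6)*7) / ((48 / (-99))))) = -1696 / 22914045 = -0.00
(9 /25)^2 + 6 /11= 0.68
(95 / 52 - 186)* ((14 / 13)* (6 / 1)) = -201117 / 169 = -1190.04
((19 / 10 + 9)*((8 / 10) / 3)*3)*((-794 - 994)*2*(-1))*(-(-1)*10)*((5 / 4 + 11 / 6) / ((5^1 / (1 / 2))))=96146.72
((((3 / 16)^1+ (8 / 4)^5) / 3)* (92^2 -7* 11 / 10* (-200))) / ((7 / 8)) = 2576030 / 21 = 122668.10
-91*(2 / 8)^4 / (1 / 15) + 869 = 221099 / 256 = 863.67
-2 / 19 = -0.11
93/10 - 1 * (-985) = 9943/10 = 994.30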